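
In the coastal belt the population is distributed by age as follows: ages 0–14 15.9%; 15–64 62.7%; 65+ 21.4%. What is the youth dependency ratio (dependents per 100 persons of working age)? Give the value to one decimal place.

Youth dependency ratio = 15.9 / 62.7 × 100 = 25.4

Youth dependency ratio: 25.4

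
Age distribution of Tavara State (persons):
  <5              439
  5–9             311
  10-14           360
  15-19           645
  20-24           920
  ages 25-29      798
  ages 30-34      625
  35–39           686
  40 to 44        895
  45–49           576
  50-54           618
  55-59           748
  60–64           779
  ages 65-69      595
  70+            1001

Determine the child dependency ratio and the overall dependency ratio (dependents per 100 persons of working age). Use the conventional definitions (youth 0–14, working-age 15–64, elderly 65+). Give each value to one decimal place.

Youth dependency ratio: 15.2
Total dependency ratio: 37.1

0–14: 439 + 311 + 360 = 1110
15–64: 645 + 920 + 798 + 625 + 686 + 895 + 576 + 618 + 748 + 779 = 7290
65+: 595 + 1001 = 1596
Youth dependency ratio = 1110 / 7290 × 100 = 15.2
Total dependency ratio = (1110 + 1596) / 7290 × 100 = 2706 / 7290 × 100 = 37.1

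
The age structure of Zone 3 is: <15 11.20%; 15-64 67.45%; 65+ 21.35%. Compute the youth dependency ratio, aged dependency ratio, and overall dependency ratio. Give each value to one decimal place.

Youth dependency ratio = 11.20 / 67.45 × 100 = 16.6
Old-age dependency ratio = 21.35 / 67.45 × 100 = 31.7
Total dependency ratio = (11.20 + 21.35) / 67.45 × 100 = 32.55 / 67.45 × 100 = 48.3

Youth dependency ratio: 16.6
Old-age dependency ratio: 31.7
Total dependency ratio: 48.3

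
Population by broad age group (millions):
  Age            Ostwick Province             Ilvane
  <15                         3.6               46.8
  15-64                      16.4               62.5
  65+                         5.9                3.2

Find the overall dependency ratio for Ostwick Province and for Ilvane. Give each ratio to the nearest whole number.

Ostwick Province: (3.6 + 5.9) / 16.4 × 100 = 9.5 / 16.4 × 100 = 58
Ilvane: (46.8 + 3.2) / 62.5 × 100 = 50.0 / 62.5 × 100 = 80

Ostwick Province: 58
Ilvane: 80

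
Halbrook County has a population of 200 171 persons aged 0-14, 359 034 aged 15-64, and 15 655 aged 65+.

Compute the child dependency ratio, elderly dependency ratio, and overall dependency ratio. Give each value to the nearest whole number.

Youth dependency ratio: 56
Old-age dependency ratio: 4
Total dependency ratio: 60

Youth dependency ratio = 200 171 / 359 034 × 100 = 56
Old-age dependency ratio = 15 655 / 359 034 × 100 = 4
Total dependency ratio = (200 171 + 15 655) / 359 034 × 100 = 215 826 / 359 034 × 100 = 60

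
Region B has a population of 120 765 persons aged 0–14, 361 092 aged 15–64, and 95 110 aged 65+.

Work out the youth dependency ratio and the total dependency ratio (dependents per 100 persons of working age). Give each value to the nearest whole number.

Youth dependency ratio = 120 765 / 361 092 × 100 = 33
Total dependency ratio = (120 765 + 95 110) / 361 092 × 100 = 215 875 / 361 092 × 100 = 60

Youth dependency ratio: 33
Total dependency ratio: 60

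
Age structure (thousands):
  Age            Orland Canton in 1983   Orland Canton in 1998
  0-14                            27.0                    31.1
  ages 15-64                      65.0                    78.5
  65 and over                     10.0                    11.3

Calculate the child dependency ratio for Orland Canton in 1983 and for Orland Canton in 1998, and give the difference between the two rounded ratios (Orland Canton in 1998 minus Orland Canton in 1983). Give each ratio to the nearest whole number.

Orland Canton in 1983: 42
Orland Canton in 1998: 40
Difference: -2

Orland Canton in 1983: 27.0 / 65.0 × 100 = 42
Orland Canton in 1998: 31.1 / 78.5 × 100 = 40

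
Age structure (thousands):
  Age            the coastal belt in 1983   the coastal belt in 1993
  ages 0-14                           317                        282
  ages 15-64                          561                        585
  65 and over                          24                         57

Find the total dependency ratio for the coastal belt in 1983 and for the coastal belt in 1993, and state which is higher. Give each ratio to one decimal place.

the coastal belt in 1983: (317 + 24) / 561 × 100 = 341 / 561 × 100 = 60.8
the coastal belt in 1993: (282 + 57) / 585 × 100 = 339 / 585 × 100 = 57.9

the coastal belt in 1983: 60.8
the coastal belt in 1993: 57.9
Higher: the coastal belt in 1983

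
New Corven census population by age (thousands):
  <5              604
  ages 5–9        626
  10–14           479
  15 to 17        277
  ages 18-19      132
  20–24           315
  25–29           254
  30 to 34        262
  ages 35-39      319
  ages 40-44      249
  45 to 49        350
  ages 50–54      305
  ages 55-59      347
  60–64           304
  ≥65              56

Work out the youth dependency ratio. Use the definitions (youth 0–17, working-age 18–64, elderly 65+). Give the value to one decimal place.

0–17: 604 + 626 + 479 + 277 = 1986
18–64: 132 + 315 + 254 + 262 + 319 + 249 + 350 + 305 + 347 + 304 = 2837
65+: 56
Youth dependency ratio = 1986 / 2837 × 100 = 70.0

Youth dependency ratio: 70.0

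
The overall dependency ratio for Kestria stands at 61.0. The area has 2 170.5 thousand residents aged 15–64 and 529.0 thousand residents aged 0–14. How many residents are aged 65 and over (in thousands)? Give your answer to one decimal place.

Total dependency ratio = (youth + elderly) / working-age × 100
61.0 = (529.0 + E) / 2 170.5 × 100
⇒ 795.0

Aged 65 and over: 795.0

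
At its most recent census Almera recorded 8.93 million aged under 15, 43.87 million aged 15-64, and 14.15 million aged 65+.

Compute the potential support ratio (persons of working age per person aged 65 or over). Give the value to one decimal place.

Potential support ratio = 43.87 / 14.15 = 3.1

Potential support ratio: 3.1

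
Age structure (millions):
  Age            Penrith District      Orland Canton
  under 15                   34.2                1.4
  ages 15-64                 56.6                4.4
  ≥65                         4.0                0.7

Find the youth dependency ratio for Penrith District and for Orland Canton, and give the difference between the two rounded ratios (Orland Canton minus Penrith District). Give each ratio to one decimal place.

Penrith District: 34.2 / 56.6 × 100 = 60.4
Orland Canton: 1.4 / 4.4 × 100 = 31.8

Penrith District: 60.4
Orland Canton: 31.8
Difference: -28.6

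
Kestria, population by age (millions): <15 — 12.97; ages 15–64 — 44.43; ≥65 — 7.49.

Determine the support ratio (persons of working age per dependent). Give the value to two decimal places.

Support ratio: 2.17

Support ratio = 44.43 / (12.97 + 7.49) = 44.43 / 20.46 = 2.17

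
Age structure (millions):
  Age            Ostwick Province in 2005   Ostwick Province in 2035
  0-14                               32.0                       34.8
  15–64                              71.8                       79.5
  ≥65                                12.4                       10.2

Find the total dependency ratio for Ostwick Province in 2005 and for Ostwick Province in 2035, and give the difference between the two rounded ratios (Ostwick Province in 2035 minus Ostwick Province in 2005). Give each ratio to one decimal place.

Ostwick Province in 2005: 61.8
Ostwick Province in 2035: 56.6
Difference: -5.2

Ostwick Province in 2005: (32.0 + 12.4) / 71.8 × 100 = 44.4 / 71.8 × 100 = 61.8
Ostwick Province in 2035: (34.8 + 10.2) / 79.5 × 100 = 45.0 / 79.5 × 100 = 56.6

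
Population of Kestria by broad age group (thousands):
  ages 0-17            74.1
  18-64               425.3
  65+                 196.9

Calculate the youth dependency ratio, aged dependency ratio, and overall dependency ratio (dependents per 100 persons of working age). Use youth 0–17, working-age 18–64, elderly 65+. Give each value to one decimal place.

Youth dependency ratio: 17.4
Old-age dependency ratio: 46.3
Total dependency ratio: 63.7

Youth dependency ratio = 74.1 / 425.3 × 100 = 17.4
Old-age dependency ratio = 196.9 / 425.3 × 100 = 46.3
Total dependency ratio = (74.1 + 196.9) / 425.3 × 100 = 271.0 / 425.3 × 100 = 63.7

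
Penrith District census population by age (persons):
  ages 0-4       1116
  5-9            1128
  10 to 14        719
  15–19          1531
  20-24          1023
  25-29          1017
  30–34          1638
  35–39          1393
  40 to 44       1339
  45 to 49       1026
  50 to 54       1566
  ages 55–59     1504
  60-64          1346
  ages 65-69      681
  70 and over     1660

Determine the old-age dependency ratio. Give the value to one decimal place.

0–14: 1116 + 1128 + 719 = 2963
15–64: 1531 + 1023 + 1017 + 1638 + 1393 + 1339 + 1026 + 1566 + 1504 + 1346 = 13383
65+: 681 + 1660 = 2341
Old-age dependency ratio = 2341 / 13383 × 100 = 17.5

Old-age dependency ratio: 17.5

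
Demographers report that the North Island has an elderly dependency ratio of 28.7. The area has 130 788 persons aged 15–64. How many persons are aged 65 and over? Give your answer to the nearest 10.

Aged 65 and over: 37 540

Old-age dependency ratio = elderly / working-age × 100
28.7 = E / 130 788 × 100
⇒ 37 540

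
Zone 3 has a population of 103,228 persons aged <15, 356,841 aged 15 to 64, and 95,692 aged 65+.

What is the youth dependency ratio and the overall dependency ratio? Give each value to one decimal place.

Youth dependency ratio = 103,228 / 356,841 × 100 = 28.9
Total dependency ratio = (103,228 + 95,692) / 356,841 × 100 = 198,920 / 356,841 × 100 = 55.7

Youth dependency ratio: 28.9
Total dependency ratio: 55.7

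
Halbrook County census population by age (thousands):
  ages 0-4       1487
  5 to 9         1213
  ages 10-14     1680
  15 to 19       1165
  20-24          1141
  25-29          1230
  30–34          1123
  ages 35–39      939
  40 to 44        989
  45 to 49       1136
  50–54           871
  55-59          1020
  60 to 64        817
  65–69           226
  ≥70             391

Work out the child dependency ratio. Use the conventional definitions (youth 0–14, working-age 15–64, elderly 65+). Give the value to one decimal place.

0–14: 1487 + 1213 + 1680 = 4380
15–64: 1165 + 1141 + 1230 + 1123 + 939 + 989 + 1136 + 871 + 1020 + 817 = 10431
65+: 226 + 391 = 617
Youth dependency ratio = 4380 / 10431 × 100 = 42.0

Youth dependency ratio: 42.0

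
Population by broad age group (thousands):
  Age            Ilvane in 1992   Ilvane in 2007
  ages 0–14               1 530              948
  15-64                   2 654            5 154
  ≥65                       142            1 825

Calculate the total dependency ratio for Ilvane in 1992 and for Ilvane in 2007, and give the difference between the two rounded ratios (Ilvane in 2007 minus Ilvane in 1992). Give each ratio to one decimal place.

Ilvane in 1992: (1 530 + 142) / 2 654 × 100 = 1 672 / 2 654 × 100 = 63.0
Ilvane in 2007: (948 + 1 825) / 5 154 × 100 = 2 773 / 5 154 × 100 = 53.8

Ilvane in 1992: 63.0
Ilvane in 2007: 53.8
Difference: -9.2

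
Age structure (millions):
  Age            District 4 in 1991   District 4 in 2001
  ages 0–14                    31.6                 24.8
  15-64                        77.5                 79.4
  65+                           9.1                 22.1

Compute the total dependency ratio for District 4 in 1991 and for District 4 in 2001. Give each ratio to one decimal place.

District 4 in 1991: (31.6 + 9.1) / 77.5 × 100 = 40.7 / 77.5 × 100 = 52.5
District 4 in 2001: (24.8 + 22.1) / 79.4 × 100 = 46.9 / 79.4 × 100 = 59.1

District 4 in 1991: 52.5
District 4 in 2001: 59.1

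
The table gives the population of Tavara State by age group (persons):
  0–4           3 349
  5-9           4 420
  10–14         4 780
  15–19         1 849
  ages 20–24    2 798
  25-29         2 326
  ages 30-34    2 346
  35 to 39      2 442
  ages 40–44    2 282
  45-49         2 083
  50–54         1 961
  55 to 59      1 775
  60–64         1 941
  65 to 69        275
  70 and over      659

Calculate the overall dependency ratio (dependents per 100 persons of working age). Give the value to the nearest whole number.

Total dependency ratio: 62

0–14: 3 349 + 4 420 + 4 780 = 12 549
15–64: 1 849 + 2 798 + 2 326 + 2 346 + 2 442 + 2 282 + 2 083 + 1 961 + 1 775 + 1 941 = 21 803
65+: 275 + 659 = 934
Total dependency ratio = (12 549 + 934) / 21 803 × 100 = 13 483 / 21 803 × 100 = 62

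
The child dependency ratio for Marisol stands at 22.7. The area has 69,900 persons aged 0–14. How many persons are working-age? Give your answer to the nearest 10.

Working-age: 307,930

Youth dependency ratio = youth / working-age × 100
22.7 = 69,900 / W × 100
⇒ 307,930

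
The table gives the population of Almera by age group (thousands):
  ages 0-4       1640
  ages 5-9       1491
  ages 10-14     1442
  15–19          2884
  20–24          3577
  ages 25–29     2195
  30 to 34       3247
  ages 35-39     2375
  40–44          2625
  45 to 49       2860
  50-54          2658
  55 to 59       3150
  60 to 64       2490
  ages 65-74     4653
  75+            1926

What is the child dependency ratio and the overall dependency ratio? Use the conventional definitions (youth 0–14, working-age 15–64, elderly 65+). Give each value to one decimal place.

0–14: 1640 + 1491 + 1442 = 4573
15–64: 2884 + 3577 + 2195 + 3247 + 2375 + 2625 + 2860 + 2658 + 3150 + 2490 = 28061
65+: 4653 + 1926 = 6579
Youth dependency ratio = 4573 / 28061 × 100 = 16.3
Total dependency ratio = (4573 + 6579) / 28061 × 100 = 11152 / 28061 × 100 = 39.7

Youth dependency ratio: 16.3
Total dependency ratio: 39.7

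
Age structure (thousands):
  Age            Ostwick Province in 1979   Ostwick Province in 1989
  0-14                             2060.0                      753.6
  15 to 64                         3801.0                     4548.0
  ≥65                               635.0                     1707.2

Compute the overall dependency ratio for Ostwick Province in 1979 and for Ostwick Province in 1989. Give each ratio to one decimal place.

Ostwick Province in 1979: 70.9
Ostwick Province in 1989: 54.1

Ostwick Province in 1979: (2060.0 + 635.0) / 3801.0 × 100 = 2695.0 / 3801.0 × 100 = 70.9
Ostwick Province in 1989: (753.6 + 1707.2) / 4548.0 × 100 = 2460.8 / 4548.0 × 100 = 54.1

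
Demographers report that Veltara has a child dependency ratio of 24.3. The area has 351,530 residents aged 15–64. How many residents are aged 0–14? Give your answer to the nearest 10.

Aged 0–14: 85,420

Youth dependency ratio = youth / working-age × 100
24.3 = Y / 351,530 × 100
⇒ 85,420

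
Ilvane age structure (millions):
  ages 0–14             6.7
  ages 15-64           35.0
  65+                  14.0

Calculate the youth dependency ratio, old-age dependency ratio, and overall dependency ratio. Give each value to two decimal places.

Youth dependency ratio = 6.7 / 35.0 × 100 = 19.14
Old-age dependency ratio = 14.0 / 35.0 × 100 = 40.00
Total dependency ratio = (6.7 + 14.0) / 35.0 × 100 = 20.7 / 35.0 × 100 = 59.14

Youth dependency ratio: 19.14
Old-age dependency ratio: 40.00
Total dependency ratio: 59.14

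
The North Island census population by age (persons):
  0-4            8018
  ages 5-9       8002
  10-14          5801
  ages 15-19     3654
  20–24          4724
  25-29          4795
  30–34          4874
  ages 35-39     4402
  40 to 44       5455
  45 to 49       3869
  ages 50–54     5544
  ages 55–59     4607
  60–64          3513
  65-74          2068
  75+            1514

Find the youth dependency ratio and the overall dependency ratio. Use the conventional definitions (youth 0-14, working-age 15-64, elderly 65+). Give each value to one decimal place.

0–14: 8018 + 8002 + 5801 = 21821
15–64: 3654 + 4724 + 4795 + 4874 + 4402 + 5455 + 3869 + 5544 + 4607 + 3513 = 45437
65+: 2068 + 1514 = 3582
Youth dependency ratio = 21821 / 45437 × 100 = 48.0
Total dependency ratio = (21821 + 3582) / 45437 × 100 = 25403 / 45437 × 100 = 55.9

Youth dependency ratio: 48.0
Total dependency ratio: 55.9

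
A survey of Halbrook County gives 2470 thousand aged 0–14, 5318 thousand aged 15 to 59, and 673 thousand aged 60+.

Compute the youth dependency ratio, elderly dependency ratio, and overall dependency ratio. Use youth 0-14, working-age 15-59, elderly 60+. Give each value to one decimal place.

Youth dependency ratio = 2470 / 5318 × 100 = 46.4
Old-age dependency ratio = 673 / 5318 × 100 = 12.7
Total dependency ratio = (2470 + 673) / 5318 × 100 = 3143 / 5318 × 100 = 59.1

Youth dependency ratio: 46.4
Old-age dependency ratio: 12.7
Total dependency ratio: 59.1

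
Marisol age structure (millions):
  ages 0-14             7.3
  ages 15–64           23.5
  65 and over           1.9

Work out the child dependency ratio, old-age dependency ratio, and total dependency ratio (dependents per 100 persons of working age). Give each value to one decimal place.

Youth dependency ratio = 7.3 / 23.5 × 100 = 31.1
Old-age dependency ratio = 1.9 / 23.5 × 100 = 8.1
Total dependency ratio = (7.3 + 1.9) / 23.5 × 100 = 9.2 / 23.5 × 100 = 39.1

Youth dependency ratio: 31.1
Old-age dependency ratio: 8.1
Total dependency ratio: 39.1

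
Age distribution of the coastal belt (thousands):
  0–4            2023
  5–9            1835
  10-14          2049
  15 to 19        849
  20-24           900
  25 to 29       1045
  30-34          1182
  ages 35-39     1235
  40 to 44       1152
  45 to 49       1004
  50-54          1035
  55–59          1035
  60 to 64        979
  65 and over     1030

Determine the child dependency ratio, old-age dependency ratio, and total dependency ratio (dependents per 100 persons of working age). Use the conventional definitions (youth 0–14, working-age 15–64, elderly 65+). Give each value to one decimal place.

0–14: 2023 + 1835 + 2049 = 5907
15–64: 849 + 900 + 1045 + 1182 + 1235 + 1152 + 1004 + 1035 + 1035 + 979 = 10416
65+: 1030
Youth dependency ratio = 5907 / 10416 × 100 = 56.7
Old-age dependency ratio = 1030 / 10416 × 100 = 9.9
Total dependency ratio = (5907 + 1030) / 10416 × 100 = 6937 / 10416 × 100 = 66.6

Youth dependency ratio: 56.7
Old-age dependency ratio: 9.9
Total dependency ratio: 66.6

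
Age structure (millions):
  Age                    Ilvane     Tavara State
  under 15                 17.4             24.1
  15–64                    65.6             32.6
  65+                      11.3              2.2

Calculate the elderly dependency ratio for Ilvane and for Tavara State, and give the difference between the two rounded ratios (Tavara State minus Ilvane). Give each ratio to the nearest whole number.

Ilvane: 11.3 / 65.6 × 100 = 17
Tavara State: 2.2 / 32.6 × 100 = 7

Ilvane: 17
Tavara State: 7
Difference: -10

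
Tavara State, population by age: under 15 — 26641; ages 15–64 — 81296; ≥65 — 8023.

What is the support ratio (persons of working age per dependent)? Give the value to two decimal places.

Support ratio: 2.35

Support ratio = 81296 / (26641 + 8023) = 81296 / 34664 = 2.35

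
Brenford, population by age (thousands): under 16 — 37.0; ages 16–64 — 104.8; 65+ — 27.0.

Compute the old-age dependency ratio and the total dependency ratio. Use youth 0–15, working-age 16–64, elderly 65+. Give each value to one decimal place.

Old-age dependency ratio: 25.8
Total dependency ratio: 61.1

Old-age dependency ratio = 27.0 / 104.8 × 100 = 25.8
Total dependency ratio = (37.0 + 27.0) / 104.8 × 100 = 64.0 / 104.8 × 100 = 61.1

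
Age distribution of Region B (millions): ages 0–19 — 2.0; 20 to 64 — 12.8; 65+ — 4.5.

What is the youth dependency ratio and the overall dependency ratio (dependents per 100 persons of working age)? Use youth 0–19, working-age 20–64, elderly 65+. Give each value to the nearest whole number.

Youth dependency ratio = 2.0 / 12.8 × 100 = 16
Total dependency ratio = (2.0 + 4.5) / 12.8 × 100 = 6.5 / 12.8 × 100 = 51

Youth dependency ratio: 16
Total dependency ratio: 51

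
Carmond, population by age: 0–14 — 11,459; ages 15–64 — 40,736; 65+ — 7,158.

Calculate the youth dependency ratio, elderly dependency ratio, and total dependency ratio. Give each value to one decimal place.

Youth dependency ratio = 11,459 / 40,736 × 100 = 28.1
Old-age dependency ratio = 7,158 / 40,736 × 100 = 17.6
Total dependency ratio = (11,459 + 7,158) / 40,736 × 100 = 18,617 / 40,736 × 100 = 45.7

Youth dependency ratio: 28.1
Old-age dependency ratio: 17.6
Total dependency ratio: 45.7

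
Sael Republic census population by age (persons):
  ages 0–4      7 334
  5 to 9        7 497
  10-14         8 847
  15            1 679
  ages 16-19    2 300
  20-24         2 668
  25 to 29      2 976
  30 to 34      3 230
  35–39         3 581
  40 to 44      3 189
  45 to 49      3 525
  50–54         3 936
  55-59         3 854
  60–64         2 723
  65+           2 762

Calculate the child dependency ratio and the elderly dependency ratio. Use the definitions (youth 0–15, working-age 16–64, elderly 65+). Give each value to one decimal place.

Youth dependency ratio: 79.3
Old-age dependency ratio: 8.6

0–15: 7 334 + 7 497 + 8 847 + 1 679 = 25 357
16–64: 2 300 + 2 668 + 2 976 + 3 230 + 3 581 + 3 189 + 3 525 + 3 936 + 3 854 + 2 723 = 31 982
65+: 2 762
Youth dependency ratio = 25 357 / 31 982 × 100 = 79.3
Old-age dependency ratio = 2 762 / 31 982 × 100 = 8.6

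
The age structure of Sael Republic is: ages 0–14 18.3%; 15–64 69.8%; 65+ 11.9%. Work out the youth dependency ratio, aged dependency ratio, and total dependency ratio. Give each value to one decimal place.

Youth dependency ratio: 26.2
Old-age dependency ratio: 17.0
Total dependency ratio: 43.3

Youth dependency ratio = 18.3 / 69.8 × 100 = 26.2
Old-age dependency ratio = 11.9 / 69.8 × 100 = 17.0
Total dependency ratio = (18.3 + 11.9) / 69.8 × 100 = 30.2 / 69.8 × 100 = 43.3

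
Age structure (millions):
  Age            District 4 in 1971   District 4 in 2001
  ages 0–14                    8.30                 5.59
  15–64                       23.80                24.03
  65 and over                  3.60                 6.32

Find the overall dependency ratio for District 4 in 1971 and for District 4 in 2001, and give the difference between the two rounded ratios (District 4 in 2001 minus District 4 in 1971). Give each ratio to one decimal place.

District 4 in 1971: 50.0
District 4 in 2001: 49.6
Difference: -0.4

District 4 in 1971: (8.30 + 3.60) / 23.80 × 100 = 11.90 / 23.80 × 100 = 50.0
District 4 in 2001: (5.59 + 6.32) / 24.03 × 100 = 11.91 / 24.03 × 100 = 49.6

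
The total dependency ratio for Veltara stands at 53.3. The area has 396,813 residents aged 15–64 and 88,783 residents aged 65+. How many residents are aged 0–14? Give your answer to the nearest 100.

Total dependency ratio = (youth + elderly) / working-age × 100
53.3 = (Y + 88,783) / 396,813 × 100
⇒ 122,700

Aged 0–14: 122,700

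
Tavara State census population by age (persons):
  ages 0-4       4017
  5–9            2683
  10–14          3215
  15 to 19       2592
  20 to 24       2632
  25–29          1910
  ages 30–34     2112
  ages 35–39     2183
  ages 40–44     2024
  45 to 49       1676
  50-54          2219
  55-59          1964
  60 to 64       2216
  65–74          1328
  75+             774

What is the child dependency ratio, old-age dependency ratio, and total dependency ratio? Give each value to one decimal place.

Youth dependency ratio: 46.1
Old-age dependency ratio: 9.8
Total dependency ratio: 55.8

0–14: 4017 + 2683 + 3215 = 9915
15–64: 2592 + 2632 + 1910 + 2112 + 2183 + 2024 + 1676 + 2219 + 1964 + 2216 = 21528
65+: 1328 + 774 = 2102
Youth dependency ratio = 9915 / 21528 × 100 = 46.1
Old-age dependency ratio = 2102 / 21528 × 100 = 9.8
Total dependency ratio = (9915 + 2102) / 21528 × 100 = 12017 / 21528 × 100 = 55.8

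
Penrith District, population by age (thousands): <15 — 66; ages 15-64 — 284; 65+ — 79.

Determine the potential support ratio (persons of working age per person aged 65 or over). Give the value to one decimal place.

Potential support ratio: 3.6

Potential support ratio = 284 / 79 = 3.6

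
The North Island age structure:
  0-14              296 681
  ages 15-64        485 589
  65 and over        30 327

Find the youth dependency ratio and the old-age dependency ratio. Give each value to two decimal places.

Youth dependency ratio = 296 681 / 485 589 × 100 = 61.10
Old-age dependency ratio = 30 327 / 485 589 × 100 = 6.25

Youth dependency ratio: 61.10
Old-age dependency ratio: 6.25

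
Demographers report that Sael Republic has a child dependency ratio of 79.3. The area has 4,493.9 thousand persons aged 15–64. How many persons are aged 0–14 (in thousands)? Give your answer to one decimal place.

Aged 0–14: 3,563.7

Youth dependency ratio = youth / working-age × 100
79.3 = Y / 4,493.9 × 100
⇒ 3,563.7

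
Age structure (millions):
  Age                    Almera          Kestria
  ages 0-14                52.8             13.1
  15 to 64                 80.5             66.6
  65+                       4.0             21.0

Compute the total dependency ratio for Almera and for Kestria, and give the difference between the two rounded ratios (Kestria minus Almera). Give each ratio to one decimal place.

Almera: (52.8 + 4.0) / 80.5 × 100 = 56.8 / 80.5 × 100 = 70.6
Kestria: (13.1 + 21.0) / 66.6 × 100 = 34.1 / 66.6 × 100 = 51.2

Almera: 70.6
Kestria: 51.2
Difference: -19.4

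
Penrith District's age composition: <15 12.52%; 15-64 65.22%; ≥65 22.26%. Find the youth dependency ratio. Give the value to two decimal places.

Youth dependency ratio = 12.52 / 65.22 × 100 = 19.20

Youth dependency ratio: 19.20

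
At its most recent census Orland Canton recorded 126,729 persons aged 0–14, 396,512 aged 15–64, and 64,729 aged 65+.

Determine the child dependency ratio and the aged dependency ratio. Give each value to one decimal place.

Youth dependency ratio: 32.0
Old-age dependency ratio: 16.3

Youth dependency ratio = 126,729 / 396,512 × 100 = 32.0
Old-age dependency ratio = 64,729 / 396,512 × 100 = 16.3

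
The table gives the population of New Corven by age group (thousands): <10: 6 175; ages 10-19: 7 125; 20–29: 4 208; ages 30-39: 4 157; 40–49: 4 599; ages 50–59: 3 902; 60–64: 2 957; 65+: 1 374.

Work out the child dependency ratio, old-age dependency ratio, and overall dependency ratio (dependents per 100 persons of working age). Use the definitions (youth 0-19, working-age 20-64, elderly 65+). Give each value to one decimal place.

0–19: 6 175 + 7 125 = 13 300
20–64: 4 208 + 4 157 + 4 599 + 3 902 + 2 957 = 19 823
65+: 1 374
Youth dependency ratio = 13 300 / 19 823 × 100 = 67.1
Old-age dependency ratio = 1 374 / 19 823 × 100 = 6.9
Total dependency ratio = (13 300 + 1 374) / 19 823 × 100 = 14 674 / 19 823 × 100 = 74.0

Youth dependency ratio: 67.1
Old-age dependency ratio: 6.9
Total dependency ratio: 74.0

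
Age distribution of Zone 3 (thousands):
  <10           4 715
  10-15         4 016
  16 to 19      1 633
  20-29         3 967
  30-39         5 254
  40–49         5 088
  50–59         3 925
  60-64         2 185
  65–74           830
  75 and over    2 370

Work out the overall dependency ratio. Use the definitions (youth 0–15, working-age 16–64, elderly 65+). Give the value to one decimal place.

Total dependency ratio: 54.1

0–15: 4 715 + 4 016 = 8 731
16–64: 1 633 + 3 967 + 5 254 + 5 088 + 3 925 + 2 185 = 22 052
65+: 830 + 2 370 = 3 200
Total dependency ratio = (8 731 + 3 200) / 22 052 × 100 = 11 931 / 22 052 × 100 = 54.1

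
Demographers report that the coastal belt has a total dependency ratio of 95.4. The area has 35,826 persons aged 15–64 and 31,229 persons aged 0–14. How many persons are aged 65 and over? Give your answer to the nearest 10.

Total dependency ratio = (youth + elderly) / working-age × 100
95.4 = (31,229 + E) / 35,826 × 100
⇒ 2,950

Aged 65 and over: 2,950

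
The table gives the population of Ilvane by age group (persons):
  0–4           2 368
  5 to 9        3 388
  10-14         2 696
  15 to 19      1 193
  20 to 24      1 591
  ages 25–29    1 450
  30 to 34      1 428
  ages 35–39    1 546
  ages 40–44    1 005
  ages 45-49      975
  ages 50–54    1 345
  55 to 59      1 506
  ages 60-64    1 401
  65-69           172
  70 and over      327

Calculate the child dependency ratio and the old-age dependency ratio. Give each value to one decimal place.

Youth dependency ratio: 62.9
Old-age dependency ratio: 3.7

0–14: 2 368 + 3 388 + 2 696 = 8 452
15–64: 1 193 + 1 591 + 1 450 + 1 428 + 1 546 + 1 005 + 975 + 1 345 + 1 506 + 1 401 = 13 440
65+: 172 + 327 = 499
Youth dependency ratio = 8 452 / 13 440 × 100 = 62.9
Old-age dependency ratio = 499 / 13 440 × 100 = 3.7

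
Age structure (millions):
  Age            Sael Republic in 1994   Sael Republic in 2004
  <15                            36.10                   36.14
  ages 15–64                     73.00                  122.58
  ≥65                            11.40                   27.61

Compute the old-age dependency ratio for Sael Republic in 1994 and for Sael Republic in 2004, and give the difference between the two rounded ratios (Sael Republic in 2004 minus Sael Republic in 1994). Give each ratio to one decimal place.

Sael Republic in 1994: 15.6
Sael Republic in 2004: 22.5
Difference: +6.9

Sael Republic in 1994: 11.40 / 73.00 × 100 = 15.6
Sael Republic in 2004: 27.61 / 122.58 × 100 = 22.5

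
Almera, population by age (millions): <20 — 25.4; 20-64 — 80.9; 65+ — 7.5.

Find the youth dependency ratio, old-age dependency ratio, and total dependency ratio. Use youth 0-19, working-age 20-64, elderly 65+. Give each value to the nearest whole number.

Youth dependency ratio = 25.4 / 80.9 × 100 = 31
Old-age dependency ratio = 7.5 / 80.9 × 100 = 9
Total dependency ratio = (25.4 + 7.5) / 80.9 × 100 = 32.9 / 80.9 × 100 = 41

Youth dependency ratio: 31
Old-age dependency ratio: 9
Total dependency ratio: 41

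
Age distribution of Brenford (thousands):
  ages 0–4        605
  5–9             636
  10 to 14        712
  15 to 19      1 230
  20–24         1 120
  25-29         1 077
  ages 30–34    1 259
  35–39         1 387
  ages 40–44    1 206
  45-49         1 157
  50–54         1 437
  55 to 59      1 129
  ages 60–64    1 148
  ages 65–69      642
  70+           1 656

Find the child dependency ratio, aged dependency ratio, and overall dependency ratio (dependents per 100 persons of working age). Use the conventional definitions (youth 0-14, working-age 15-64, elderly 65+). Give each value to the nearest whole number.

0–14: 605 + 636 + 712 = 1 953
15–64: 1 230 + 1 120 + 1 077 + 1 259 + 1 387 + 1 206 + 1 157 + 1 437 + 1 129 + 1 148 = 12 150
65+: 642 + 1 656 = 2 298
Youth dependency ratio = 1 953 / 12 150 × 100 = 16
Old-age dependency ratio = 2 298 / 12 150 × 100 = 19
Total dependency ratio = (1 953 + 2 298) / 12 150 × 100 = 4 251 / 12 150 × 100 = 35

Youth dependency ratio: 16
Old-age dependency ratio: 19
Total dependency ratio: 35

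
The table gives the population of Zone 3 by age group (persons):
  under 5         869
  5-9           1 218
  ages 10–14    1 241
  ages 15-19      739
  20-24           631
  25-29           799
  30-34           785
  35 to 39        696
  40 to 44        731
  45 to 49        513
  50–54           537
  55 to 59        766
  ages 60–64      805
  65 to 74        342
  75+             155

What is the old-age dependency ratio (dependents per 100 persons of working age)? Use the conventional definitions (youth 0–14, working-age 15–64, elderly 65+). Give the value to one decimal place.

0–14: 869 + 1 218 + 1 241 = 3 328
15–64: 739 + 631 + 799 + 785 + 696 + 731 + 513 + 537 + 766 + 805 = 7 002
65+: 342 + 155 = 497
Old-age dependency ratio = 497 / 7 002 × 100 = 7.1

Old-age dependency ratio: 7.1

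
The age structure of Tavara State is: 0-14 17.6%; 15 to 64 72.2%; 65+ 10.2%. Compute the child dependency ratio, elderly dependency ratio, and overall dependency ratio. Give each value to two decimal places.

Youth dependency ratio = 17.6 / 72.2 × 100 = 24.38
Old-age dependency ratio = 10.2 / 72.2 × 100 = 14.13
Total dependency ratio = (17.6 + 10.2) / 72.2 × 100 = 27.8 / 72.2 × 100 = 38.50

Youth dependency ratio: 24.38
Old-age dependency ratio: 14.13
Total dependency ratio: 38.50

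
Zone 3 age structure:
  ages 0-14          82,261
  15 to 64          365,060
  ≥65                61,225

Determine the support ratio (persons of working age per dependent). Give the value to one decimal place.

Support ratio: 2.5

Support ratio = 365,060 / (82,261 + 61,225) = 365,060 / 143,486 = 2.5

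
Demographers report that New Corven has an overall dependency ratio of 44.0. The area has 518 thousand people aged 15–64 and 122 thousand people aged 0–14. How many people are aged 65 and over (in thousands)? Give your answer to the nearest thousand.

Total dependency ratio = (youth + elderly) / working-age × 100
44.0 = (122 + E) / 518 × 100
⇒ 106

Aged 65 and over: 106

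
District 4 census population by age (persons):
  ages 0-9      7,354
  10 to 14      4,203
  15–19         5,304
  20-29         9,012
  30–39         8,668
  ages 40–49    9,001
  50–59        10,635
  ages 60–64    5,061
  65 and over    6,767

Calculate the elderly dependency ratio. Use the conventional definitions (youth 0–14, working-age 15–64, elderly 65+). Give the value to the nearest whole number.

Old-age dependency ratio: 14

0–14: 7,354 + 4,203 = 11,557
15–64: 5,304 + 9,012 + 8,668 + 9,001 + 10,635 + 5,061 = 47,681
65+: 6,767
Old-age dependency ratio = 6,767 / 47,681 × 100 = 14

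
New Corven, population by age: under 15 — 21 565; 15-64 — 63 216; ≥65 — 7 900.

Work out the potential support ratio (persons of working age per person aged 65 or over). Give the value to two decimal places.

Potential support ratio = 63 216 / 7 900 = 8.00

Potential support ratio: 8.00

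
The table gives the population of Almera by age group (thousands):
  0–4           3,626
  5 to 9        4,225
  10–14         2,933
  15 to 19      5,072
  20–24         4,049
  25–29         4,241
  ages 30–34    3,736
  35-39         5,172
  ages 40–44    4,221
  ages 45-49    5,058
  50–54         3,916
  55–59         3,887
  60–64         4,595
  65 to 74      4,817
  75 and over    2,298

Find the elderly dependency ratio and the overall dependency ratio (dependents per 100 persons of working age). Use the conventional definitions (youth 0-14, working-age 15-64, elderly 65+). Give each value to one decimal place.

Old-age dependency ratio: 16.2
Total dependency ratio: 40.7

0–14: 3,626 + 4,225 + 2,933 = 10,784
15–64: 5,072 + 4,049 + 4,241 + 3,736 + 5,172 + 4,221 + 5,058 + 3,916 + 3,887 + 4,595 = 43,947
65+: 4,817 + 2,298 = 7,115
Old-age dependency ratio = 7,115 / 43,947 × 100 = 16.2
Total dependency ratio = (10,784 + 7,115) / 43,947 × 100 = 17,899 / 43,947 × 100 = 40.7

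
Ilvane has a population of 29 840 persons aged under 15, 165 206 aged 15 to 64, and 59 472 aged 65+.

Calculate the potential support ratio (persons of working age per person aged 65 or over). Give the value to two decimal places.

Potential support ratio = 165 206 / 59 472 = 2.78

Potential support ratio: 2.78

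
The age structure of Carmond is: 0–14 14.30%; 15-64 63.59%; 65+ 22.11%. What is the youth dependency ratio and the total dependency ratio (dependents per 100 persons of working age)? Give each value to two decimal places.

Youth dependency ratio = 14.30 / 63.59 × 100 = 22.49
Total dependency ratio = (14.30 + 22.11) / 63.59 × 100 = 36.41 / 63.59 × 100 = 57.26

Youth dependency ratio: 22.49
Total dependency ratio: 57.26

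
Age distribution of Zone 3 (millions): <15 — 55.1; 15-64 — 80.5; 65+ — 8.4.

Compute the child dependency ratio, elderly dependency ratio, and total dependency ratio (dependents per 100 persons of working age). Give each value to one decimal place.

Youth dependency ratio = 55.1 / 80.5 × 100 = 68.4
Old-age dependency ratio = 8.4 / 80.5 × 100 = 10.4
Total dependency ratio = (55.1 + 8.4) / 80.5 × 100 = 63.5 / 80.5 × 100 = 78.9

Youth dependency ratio: 68.4
Old-age dependency ratio: 10.4
Total dependency ratio: 78.9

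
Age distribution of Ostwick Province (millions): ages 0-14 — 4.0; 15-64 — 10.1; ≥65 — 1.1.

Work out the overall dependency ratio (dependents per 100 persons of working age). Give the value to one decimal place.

Total dependency ratio: 50.5

Total dependency ratio = (4.0 + 1.1) / 10.1 × 100 = 5.1 / 10.1 × 100 = 50.5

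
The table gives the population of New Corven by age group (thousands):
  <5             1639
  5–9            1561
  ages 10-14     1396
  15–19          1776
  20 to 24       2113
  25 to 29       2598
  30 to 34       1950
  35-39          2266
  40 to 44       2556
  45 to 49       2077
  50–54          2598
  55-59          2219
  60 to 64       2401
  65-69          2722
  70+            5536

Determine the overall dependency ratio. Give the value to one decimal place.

0–14: 1639 + 1561 + 1396 = 4596
15–64: 1776 + 2113 + 2598 + 1950 + 2266 + 2556 + 2077 + 2598 + 2219 + 2401 = 22554
65+: 2722 + 5536 = 8258
Total dependency ratio = (4596 + 8258) / 22554 × 100 = 12854 / 22554 × 100 = 57.0

Total dependency ratio: 57.0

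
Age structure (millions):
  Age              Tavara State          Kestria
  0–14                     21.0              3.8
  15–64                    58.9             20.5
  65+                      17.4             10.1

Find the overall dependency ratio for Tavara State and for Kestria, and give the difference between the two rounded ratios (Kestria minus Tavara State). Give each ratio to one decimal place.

Tavara State: (21.0 + 17.4) / 58.9 × 100 = 38.4 / 58.9 × 100 = 65.2
Kestria: (3.8 + 10.1) / 20.5 × 100 = 13.9 / 20.5 × 100 = 67.8

Tavara State: 65.2
Kestria: 67.8
Difference: +2.6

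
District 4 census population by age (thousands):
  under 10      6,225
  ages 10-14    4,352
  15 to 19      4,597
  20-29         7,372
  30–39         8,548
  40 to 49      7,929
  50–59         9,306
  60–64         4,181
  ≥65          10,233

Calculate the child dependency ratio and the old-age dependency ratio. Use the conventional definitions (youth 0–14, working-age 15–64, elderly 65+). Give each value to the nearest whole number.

0–14: 6,225 + 4,352 = 10,577
15–64: 4,597 + 7,372 + 8,548 + 7,929 + 9,306 + 4,181 = 41,933
65+: 10,233
Youth dependency ratio = 10,577 / 41,933 × 100 = 25
Old-age dependency ratio = 10,233 / 41,933 × 100 = 24

Youth dependency ratio: 25
Old-age dependency ratio: 24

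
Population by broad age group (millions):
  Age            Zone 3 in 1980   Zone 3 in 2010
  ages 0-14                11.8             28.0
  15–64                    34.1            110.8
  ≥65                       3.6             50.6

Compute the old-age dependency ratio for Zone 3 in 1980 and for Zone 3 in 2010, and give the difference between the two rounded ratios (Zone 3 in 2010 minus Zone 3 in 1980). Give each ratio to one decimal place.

Zone 3 in 1980: 10.6
Zone 3 in 2010: 45.7
Difference: +35.1

Zone 3 in 1980: 3.6 / 34.1 × 100 = 10.6
Zone 3 in 2010: 50.6 / 110.8 × 100 = 45.7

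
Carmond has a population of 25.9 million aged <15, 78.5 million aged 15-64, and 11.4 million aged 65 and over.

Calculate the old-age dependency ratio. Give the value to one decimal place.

Old-age dependency ratio: 14.5

Old-age dependency ratio = 11.4 / 78.5 × 100 = 14.5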